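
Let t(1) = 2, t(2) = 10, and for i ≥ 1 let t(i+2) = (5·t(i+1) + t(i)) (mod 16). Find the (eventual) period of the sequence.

12

t(1) = 2; t(2) = 10; t(3) = 4; t(4) = 14; t(5) = 10; t(6) = 0; t(7) = 10; t(8) = 2; t(9) = 4; t(10) = 6; t(11) = 2; t(12) = 0; t(13) = 2; t(14) = 10.
Since (t(13), t(14)) = (t(1), t(2)) = (2, 10) (two consecutive terms determine the rest), the sequence is periodic with period 12.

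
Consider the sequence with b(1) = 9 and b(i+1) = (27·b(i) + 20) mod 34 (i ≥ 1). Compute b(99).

15

We have b(1) = 9; b(2) = 25; b(3) = 15; b(4) = 17; b(5) = 3; b(6) = 33; b(7) = 27; b(8) = 1; b(9) = 13; b(10) = 31; b(11) = 7; b(12) = 5; b(13) = 19; b(14) = 23; b(15) = 29; b(16) = 21; b(17) = 9.
The sequence repeats with period 16.
So b(99) = b(1 + ((99-1) mod 16)) = b(3) = 15.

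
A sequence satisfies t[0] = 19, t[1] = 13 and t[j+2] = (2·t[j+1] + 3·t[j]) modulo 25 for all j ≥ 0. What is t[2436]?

4

t[0] = 19; t[1] = 13; t[2] = 8; t[3] = 5; t[4] = 9; t[5] = 8; t[6] = 18; t[7] = 10; t[8] = 24; t[9] = 3; t[10] = 3; t[11] = 15; t[12] = 14; t[13] = 23; t[14] = 13; t[15] = 20; t[16] = 4; t[17] = 18; t[18] = 23; t[19] = 0; t[20] = 19; t[21] = 13.
Since (t[20], t[21]) = (t[0], t[1]) = (19, 13) (two consecutive terms determine the rest), the sequence is periodic with period 20.
(2436 - 0) mod 20 = 16, so t[2436] = t[16] = 4.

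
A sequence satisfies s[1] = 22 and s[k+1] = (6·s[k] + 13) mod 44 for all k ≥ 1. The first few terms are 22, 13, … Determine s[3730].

7

We have s[1] = 22, s[2] = 13, s[3] = 3, s[4] = 31, s[5] = 23, s[6] = 19, s[7] = 39, s[8] = 27, s[9] = 43, s[10] = 7, s[11] = 11, s[12] = 35, s[13] = 3.
Since s[13] = s[3] = 3, the sequence is eventually periodic: after a pre-period of length 2 it cycles with period 10.
For k ≥ 3, s[k] depends only on (k - 3) mod 10. (3730 - 3) mod 10 = 7, so s[3730] = s[10] = 7.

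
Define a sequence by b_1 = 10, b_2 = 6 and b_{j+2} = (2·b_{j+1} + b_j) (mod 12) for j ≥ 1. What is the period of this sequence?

b_1 = 10,  b_2 = 6,  b_3 = 10,  b_4 = 2,  b_5 = 2,  b_6 = 6,  b_7 = 2,  b_8 = 10,  b_9 = 10,  b_{10} = 6.
Since (b_9, b_{10}) = (b_1, b_2) = (10, 6) (two consecutive terms determine the rest), the sequence is periodic with period 8.

8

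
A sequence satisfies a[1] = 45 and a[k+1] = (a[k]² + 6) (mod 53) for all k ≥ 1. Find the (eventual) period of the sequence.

7

Computing terms: a[1] = 45, a[2] = 17, a[3] = 30, a[4] = 5, a[5] = 31, a[6] = 13, a[7] = 16, a[8] = 50, a[9] = 15, a[10] = 19, a[11] = 49, a[12] = 22, a[13] = 13.
Since a[13] = a[6] = 13, the sequence is eventually periodic: after a pre-period of length 5 it cycles with period 7.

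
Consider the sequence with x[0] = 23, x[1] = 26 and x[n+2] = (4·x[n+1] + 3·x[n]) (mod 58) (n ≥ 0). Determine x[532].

We have x[0] = 23, x[1] = 26, x[2] = 57, x[3] = 16, x[4] = 3, x[5] = 2, x[6] = 17, x[7] = 16, x[8] = 57, x[9] = 44, x[10] = 57, x[11] = 12, x[12] = 45, x[13] = 42, x[14] = 13, x[15] = 4, x[16] = 55, x[17] = 0, x[18] = 49, x[19] = 22, x[20] = 3, x[21] = 20, x[22] = 31, x[23] = 10, x[24] = 17, x[25] = 40, x[26] = 37, x[27] = 36, x[28] = 23, x[29] = 26.
The sequence repeats with period 28.
(532 - 0) mod 28 = 0, so x[532] = x[0] = 23.

23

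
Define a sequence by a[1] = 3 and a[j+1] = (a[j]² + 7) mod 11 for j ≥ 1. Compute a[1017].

a[1] = 3,  a[2] = 5,  a[3] = 10,  a[4] = 8,  a[5] = 5.
Since a[5] = a[2] = 5, the sequence is eventually periodic: after a pre-period of length 1 it cycles with period 3.
For j ≥ 2, a[j] depends only on (j - 2) mod 3. (1017 - 2) mod 3 = 1, so a[1017] = a[3] = 10.

10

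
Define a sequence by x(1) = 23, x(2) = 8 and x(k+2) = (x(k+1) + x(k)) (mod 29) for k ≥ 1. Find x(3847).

We have x(1) = 23; x(2) = 8; x(3) = 2; x(4) = 10; x(5) = 12; x(6) = 22; x(7) = 5; x(8) = 27; x(9) = 3; x(10) = 1; x(11) = 4; x(12) = 5; x(13) = 9; x(14) = 14; x(15) = 23; x(16) = 8.
Since (x(15), x(16)) = (x(1), x(2)) = (23, 8) (two consecutive terms determine the rest), the sequence is periodic with period 14.
(3847 - 1) mod 14 = 10, so x(3847) = x(11) = 4.

4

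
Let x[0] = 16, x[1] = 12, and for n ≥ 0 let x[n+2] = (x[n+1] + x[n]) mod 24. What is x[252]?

We have x[0] = 16, x[1] = 12, x[2] = 4, x[3] = 16, x[4] = 20, x[5] = 12, x[6] = 8, x[7] = 20, x[8] = 4, x[9] = 0, x[10] = 4, x[11] = 4, x[12] = 8, x[13] = 12, x[14] = 20, x[15] = 8, x[16] = 4, x[17] = 12, x[18] = 16, x[19] = 4, x[20] = 20, x[21] = 0, x[22] = 20, x[23] = 20, x[24] = 16, x[25] = 12.
Since (x[24], x[25]) = (x[0], x[1]) = (16, 12) (two consecutive terms determine the rest), the sequence is periodic with period 24.
(252 - 0) mod 24 = 12, so x[252] = x[12] = 8.

8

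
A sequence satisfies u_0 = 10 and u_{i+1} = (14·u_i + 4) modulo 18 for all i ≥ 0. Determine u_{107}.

12

Computing terms: u_0 = 10,  u_1 = 0,  u_2 = 4,  u_3 = 6,  u_4 = 16,  u_5 = 12,  u_6 = 10.
The sequence repeats with period 6.
So u_{107} = u_{0 + ((107-0) mod 6)} = u_5 = 12.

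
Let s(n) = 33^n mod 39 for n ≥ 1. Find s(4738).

Listing terms: s(1) = 33, s(2) = 36, s(3) = 18, s(4) = 9, s(5) = 24, s(6) = 12, s(7) = 6, s(8) = 3, s(9) = 21, s(10) = 30, s(11) = 15, s(12) = 27, s(13) = 33.
Since s(13) = s(1) = 33, the sequence is periodic with period 12.
(4738 - 1) mod 12 = 9, so s(4738) = s(10) = 30.

30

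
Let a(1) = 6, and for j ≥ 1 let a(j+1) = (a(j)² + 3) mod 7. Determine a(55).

Computing terms: a(1) = 6, a(2) = 4, a(3) = 5, a(4) = 0, a(5) = 3, a(6) = 5.
Since a(6) = a(3) = 5, the sequence is eventually periodic: after a pre-period of length 2 it cycles with period 3.
For j ≥ 3, a(j) depends only on (j - 3) mod 3. (55 - 3) mod 3 = 1, so a(55) = a(4) = 0.

0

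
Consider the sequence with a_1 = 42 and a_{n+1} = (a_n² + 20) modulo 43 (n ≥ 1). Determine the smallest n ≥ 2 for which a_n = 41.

5

Listing terms: a_1 = 42, a_2 = 21, a_3 = 31, a_4 = 35, a_5 = 41, a_6 = 24, a_7 = 37, a_8 = 13, a_9 = 17, a_{10} = 8, a_{11} = 41.
Since a_{11} = a_5 = 41, the sequence is eventually periodic: after a pre-period of length 4 it cycles with period 6.
The value 41 first appears (with n ≥ 2) at a_5.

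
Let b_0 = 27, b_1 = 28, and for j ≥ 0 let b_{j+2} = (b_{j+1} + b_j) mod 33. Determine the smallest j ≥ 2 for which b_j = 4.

We have b_0 = 27; b_1 = 28; b_2 = 22; b_3 = 17; b_4 = 6; b_5 = 23; b_6 = 29; b_7 = 19; b_8 = 15; b_9 = 1; b_{10} = 16; b_{11} = 17; b_{12} = 0; b_{13} = 17; b_{14} = 17; b_{15} = 1; b_{16} = 18; b_{17} = 19; b_{18} = 4; b_{19} = 23; b_{20} = 27; b_{21} = 17; b_{22} = 11; b_{23} = 28; b_{24} = 6; b_{25} = 1; b_{26} = 7; b_{27} = 8; b_{28} = 15; b_{29} = 23; b_{30} = 5; b_{31} = 28; b_{32} = 0; b_{33} = 28; b_{34} = 28; b_{35} = 23; b_{36} = 18; b_{37} = 8; b_{38} = 26; b_{39} = 1; b_{40} = 27; b_{41} = 28.
Since (b_{40}, b_{41}) = (b_0, b_1) = (27, 28) (two consecutive terms determine the rest), the sequence is periodic with period 40.
The value 4 first appears (with j ≥ 2) at b_{18}.

18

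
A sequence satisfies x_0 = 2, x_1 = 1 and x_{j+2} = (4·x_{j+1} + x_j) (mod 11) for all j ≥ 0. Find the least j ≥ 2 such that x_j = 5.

7

Computing terms: x_0 = 2,  x_1 = 1,  x_2 = 6,  x_3 = 3,  x_4 = 7,  x_5 = 9,  x_6 = 10,  x_7 = 5,  x_8 = 8,  x_9 = 4,  x_{10} = 2,  x_{11} = 1.
Since (x_{10}, x_{11}) = (x_0, x_1) = (2, 1) (two consecutive terms determine the rest), the sequence is periodic with period 10.
The value 5 first appears (with j ≥ 2) at x_7.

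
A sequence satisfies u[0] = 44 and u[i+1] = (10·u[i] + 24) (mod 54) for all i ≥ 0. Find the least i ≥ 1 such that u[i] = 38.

Computing terms: u[0] = 44; u[1] = 32; u[2] = 20; u[3] = 8; u[4] = 50; u[5] = 38; u[6] = 26; u[7] = 14; u[8] = 2; u[9] = 44.
Since u[9] = u[0] = 44, the sequence is periodic with period 9.
The value 38 first appears (with i ≥ 1) at u[5].

5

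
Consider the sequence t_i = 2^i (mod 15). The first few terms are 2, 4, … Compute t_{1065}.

2

We have t_1 = 2; t_2 = 4; t_3 = 8; t_4 = 1; t_5 = 2.
The sequence repeats with period 4.
So t_{1065} = t_{1 + ((1065-1) mod 4)} = t_1 = 2.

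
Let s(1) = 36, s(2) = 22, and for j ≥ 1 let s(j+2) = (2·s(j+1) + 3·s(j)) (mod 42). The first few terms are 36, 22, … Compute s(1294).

34

We have s(1) = 36,  s(2) = 22,  s(3) = 26,  s(4) = 34,  s(5) = 20,  s(6) = 16,  s(7) = 8,  s(8) = 22,  s(9) = 26.
Since (s(8), s(9)) = (s(2), s(3)) = (22, 26) (two consecutive terms determine the rest), the sequence is eventually periodic: after a pre-period of length 1 it cycles with period 6.
For j ≥ 2, s(j) depends only on (j - 2) mod 6. (1294 - 2) mod 6 = 2, so s(1294) = s(4) = 34.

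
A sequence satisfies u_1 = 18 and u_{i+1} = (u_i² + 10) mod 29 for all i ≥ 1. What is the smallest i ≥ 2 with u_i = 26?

u_1 = 18,  u_2 = 15,  u_3 = 3,  u_4 = 19,  u_5 = 23,  u_6 = 17,  u_7 = 9,  u_8 = 4,  u_9 = 26,  u_{10} = 19.
Since u_{10} = u_4 = 19, the sequence is eventually periodic: after a pre-period of length 3 it cycles with period 6.
The value 26 first appears (with i ≥ 2) at u_9.

9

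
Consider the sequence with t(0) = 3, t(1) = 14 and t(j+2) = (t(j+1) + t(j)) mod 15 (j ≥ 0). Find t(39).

We have t(0) = 3,  t(1) = 14,  t(2) = 2,  t(3) = 1,  t(4) = 3,  t(5) = 4,  t(6) = 7,  t(7) = 11,  t(8) = 3,  t(9) = 14.
Since (t(8), t(9)) = (t(0), t(1)) = (3, 14) (two consecutive terms determine the rest), the sequence is periodic with period 8.
So t(39) = t(0 + ((39-0) mod 8)) = t(7) = 11.

11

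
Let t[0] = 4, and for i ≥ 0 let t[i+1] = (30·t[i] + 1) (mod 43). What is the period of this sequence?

Computing terms: t[0] = 4, t[1] = 35, t[2] = 19, t[3] = 12, t[4] = 17, t[5] = 38, t[6] = 23, t[7] = 3, t[8] = 5, t[9] = 22, t[10] = 16, t[11] = 8, t[12] = 26, t[13] = 7, t[14] = 39, t[15] = 10, t[16] = 0, t[17] = 1, t[18] = 31, t[19] = 28, t[20] = 24, t[21] = 33, t[22] = 2, t[23] = 18, t[24] = 25, t[25] = 20, t[26] = 42, t[27] = 14, t[28] = 34, t[29] = 32, t[30] = 15, t[31] = 21, t[32] = 29, t[33] = 11, t[34] = 30, t[35] = 41, t[36] = 27, t[37] = 37, t[38] = 36, t[39] = 6, t[40] = 9, t[41] = 13, t[42] = 4.
The sequence repeats with period 42.

42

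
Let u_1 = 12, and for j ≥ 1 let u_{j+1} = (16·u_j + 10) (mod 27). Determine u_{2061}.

26

We have u_1 = 12,  u_2 = 13,  u_3 = 2,  u_4 = 15,  u_5 = 7,  u_6 = 14,  u_7 = 18,  u_8 = 1,  u_9 = 26,  u_{10} = 21,  u_{11} = 22,  u_{12} = 11,  u_{13} = 24,  u_{14} = 16,  u_{15} = 23,  u_{16} = 0,  u_{17} = 10,  u_{18} = 8,  u_{19} = 3,  u_{20} = 4,  u_{21} = 20,  u_{22} = 6,  u_{23} = 25,  u_{24} = 5,  u_{25} = 9,  u_{26} = 19,  u_{27} = 17,  u_{28} = 12.
Since u_{28} = u_1 = 12, the sequence is periodic with period 27.
(2061 - 1) mod 27 = 8, so u_{2061} = u_9 = 26.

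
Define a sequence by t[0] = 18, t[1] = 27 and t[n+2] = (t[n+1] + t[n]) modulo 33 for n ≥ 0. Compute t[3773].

6

Computing terms: t[0] = 18; t[1] = 27; t[2] = 12; t[3] = 6; t[4] = 18; t[5] = 24; t[6] = 9; t[7] = 0; t[8] = 9; t[9] = 9; t[10] = 18; t[11] = 27.
Since (t[10], t[11]) = (t[0], t[1]) = (18, 27) (two consecutive terms determine the rest), the sequence is periodic with period 10.
(3773 - 0) mod 10 = 3, so t[3773] = t[3] = 6.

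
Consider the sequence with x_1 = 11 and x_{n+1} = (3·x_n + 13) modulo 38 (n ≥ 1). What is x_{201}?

x_1 = 11,  x_2 = 8,  x_3 = 37,  x_4 = 10,  x_5 = 5,  x_6 = 28,  x_7 = 21,  x_8 = 0,  x_9 = 13,  x_{10} = 14,  x_{11} = 17,  x_{12} = 26,  x_{13} = 15,  x_{14} = 20,  x_{15} = 35,  x_{16} = 4,  x_{17} = 25,  x_{18} = 12,  x_{19} = 11.
The sequence repeats with period 18.
(201 - 1) mod 18 = 2, so x_{201} = x_3 = 37.

37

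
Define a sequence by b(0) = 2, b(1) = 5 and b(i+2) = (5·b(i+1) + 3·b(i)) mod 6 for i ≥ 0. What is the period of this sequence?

6

b(0) = 2, b(1) = 5, b(2) = 1, b(3) = 2, b(4) = 1, b(5) = 5, b(6) = 4, b(7) = 5, b(8) = 1.
Since (b(7), b(8)) = (b(1), b(2)) = (5, 1) (two consecutive terms determine the rest), the sequence is eventually periodic: after a pre-period of length 1 it cycles with period 6.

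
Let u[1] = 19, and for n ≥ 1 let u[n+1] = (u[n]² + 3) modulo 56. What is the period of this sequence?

6

Listing terms: u[1] = 19,  u[2] = 28,  u[3] = 3,  u[4] = 12,  u[5] = 35,  u[6] = 52,  u[7] = 19.
The sequence repeats with period 6.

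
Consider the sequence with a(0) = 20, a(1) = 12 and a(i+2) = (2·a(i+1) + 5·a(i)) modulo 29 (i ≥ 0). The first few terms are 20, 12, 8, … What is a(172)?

18

a(0) = 20, a(1) = 12, a(2) = 8, a(3) = 18, a(4) = 18, a(5) = 10, a(6) = 23, a(7) = 9, a(8) = 17, a(9) = 21, a(10) = 11, a(11) = 11, a(12) = 19, a(13) = 6, a(14) = 20, a(15) = 12.
The sequence repeats with period 14.
(172 - 0) mod 14 = 4, so a(172) = a(4) = 18.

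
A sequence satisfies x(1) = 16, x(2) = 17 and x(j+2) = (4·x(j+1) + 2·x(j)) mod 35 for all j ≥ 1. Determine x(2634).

2

x(1) = 16; x(2) = 17; x(3) = 30; x(4) = 14; x(5) = 11; x(6) = 2; x(7) = 30; x(8) = 19; x(9) = 31; x(10) = 22; x(11) = 10; x(12) = 14; x(13) = 6; x(14) = 17; x(15) = 10; x(16) = 4; x(17) = 1; x(18) = 12; x(19) = 15; x(20) = 14; x(21) = 16; x(22) = 22; x(23) = 15; x(24) = 34; x(25) = 26; x(26) = 32; x(27) = 5; x(28) = 14; x(29) = 31; x(30) = 12; x(31) = 5; x(32) = 9; x(33) = 11; x(34) = 27; x(35) = 25; x(36) = 14; x(37) = 1; x(38) = 32; x(39) = 25; x(40) = 24; x(41) = 6; x(42) = 2; x(43) = 20; x(44) = 14; x(45) = 26; x(46) = 27; x(47) = 20; x(48) = 29; x(49) = 16; x(50) = 17.
Since (x(49), x(50)) = (x(1), x(2)) = (16, 17) (two consecutive terms determine the rest), the sequence is periodic with period 48.
So x(2634) = x(1 + ((2634-1) mod 48)) = x(42) = 2.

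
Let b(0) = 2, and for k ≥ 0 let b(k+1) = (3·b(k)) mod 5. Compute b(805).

We have b(0) = 2; b(1) = 1; b(2) = 3; b(3) = 4; b(4) = 2.
Since b(4) = b(0) = 2, the sequence is periodic with period 4.
(805 - 0) mod 4 = 1, so b(805) = b(1) = 1.

1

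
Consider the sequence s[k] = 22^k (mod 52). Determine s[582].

Listing terms: s[0] = 1; s[1] = 22; s[2] = 16; s[3] = 40; s[4] = 48; s[5] = 16.
Since s[5] = s[2] = 16, the sequence is eventually periodic: after a pre-period of length 2 it cycles with period 3.
For k ≥ 2, s[k] depends only on (k - 2) mod 3. (582 - 2) mod 3 = 1, so s[582] = s[3] = 40.

40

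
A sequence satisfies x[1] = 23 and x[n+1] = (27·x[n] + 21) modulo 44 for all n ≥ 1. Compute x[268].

30

Listing terms: x[1] = 23,  x[2] = 26,  x[3] = 19,  x[4] = 6,  x[5] = 7,  x[6] = 34,  x[7] = 15,  x[8] = 30,  x[9] = 39,  x[10] = 18,  x[11] = 23.
The sequence repeats with period 10.
So x[268] = x[1 + ((268-1) mod 10)] = x[8] = 30.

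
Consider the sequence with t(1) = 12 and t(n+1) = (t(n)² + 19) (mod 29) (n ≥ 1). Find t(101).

12

Computing terms: t(1) = 12, t(2) = 18, t(3) = 24, t(4) = 15, t(5) = 12.
Since t(5) = t(1) = 12, the sequence is periodic with period 4.
So t(101) = t(1 + ((101-1) mod 4)) = t(1) = 12.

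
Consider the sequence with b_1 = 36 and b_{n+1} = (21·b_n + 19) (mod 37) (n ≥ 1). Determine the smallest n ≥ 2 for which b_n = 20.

Computing terms: b_1 = 36, b_2 = 35, b_3 = 14, b_4 = 17, b_5 = 6, b_6 = 34, b_7 = 30, b_8 = 20, b_9 = 32, b_{10} = 25, b_{11} = 26, b_{12} = 10, b_{13} = 7, b_{14} = 18, b_{15} = 27, b_{16} = 31, b_{17} = 4, b_{18} = 29, b_{19} = 36.
The sequence repeats with period 18.
The value 20 first appears (with n ≥ 2) at b_8.

8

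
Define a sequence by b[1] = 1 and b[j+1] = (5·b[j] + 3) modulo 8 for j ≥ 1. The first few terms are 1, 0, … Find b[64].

6

b[1] = 1, b[2] = 0, b[3] = 3, b[4] = 2, b[5] = 5, b[6] = 4, b[7] = 7, b[8] = 6, b[9] = 1.
The sequence repeats with period 8.
So b[64] = b[1 + ((64-1) mod 8)] = b[8] = 6.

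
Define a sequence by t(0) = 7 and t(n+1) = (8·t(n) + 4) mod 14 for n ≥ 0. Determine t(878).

12

Computing terms: t(0) = 7, t(1) = 4, t(2) = 8, t(3) = 12, t(4) = 2, t(5) = 6, t(6) = 10, t(7) = 0, t(8) = 4.
Since t(8) = t(1) = 4, the sequence is eventually periodic: after a pre-period of length 1 it cycles with period 7.
For n ≥ 1, t(n) depends only on (n - 1) mod 7. (878 - 1) mod 7 = 2, so t(878) = t(3) = 12.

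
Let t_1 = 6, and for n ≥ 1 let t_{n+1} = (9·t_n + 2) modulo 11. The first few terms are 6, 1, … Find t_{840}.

9

We have t_1 = 6, t_2 = 1, t_3 = 0, t_4 = 2, t_5 = 9, t_6 = 6.
The sequence repeats with period 5.
(840 - 1) mod 5 = 4, so t_{840} = t_5 = 9.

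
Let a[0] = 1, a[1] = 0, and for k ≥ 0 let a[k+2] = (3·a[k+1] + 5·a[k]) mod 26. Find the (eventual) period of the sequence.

12

Listing terms: a[0] = 1,  a[1] = 0,  a[2] = 5,  a[3] = 15,  a[4] = 18,  a[5] = 25,  a[6] = 9,  a[7] = 22,  a[8] = 7,  a[9] = 1,  a[10] = 12,  a[11] = 15,  a[12] = 1,  a[13] = 0.
Since (a[12], a[13]) = (a[0], a[1]) = (1, 0) (two consecutive terms determine the rest), the sequence is periodic with period 12.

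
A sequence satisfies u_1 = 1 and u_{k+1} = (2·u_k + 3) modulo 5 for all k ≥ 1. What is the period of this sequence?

Computing terms: u_1 = 1,  u_2 = 0,  u_3 = 3,  u_4 = 4,  u_5 = 1.
The sequence repeats with period 4.

4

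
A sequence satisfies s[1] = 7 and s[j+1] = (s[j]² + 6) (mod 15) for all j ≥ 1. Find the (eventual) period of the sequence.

s[1] = 7, s[2] = 10, s[3] = 1, s[4] = 7.
Since s[4] = s[1] = 7, the sequence is periodic with period 3.

3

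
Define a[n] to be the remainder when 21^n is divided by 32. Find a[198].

Computing terms: a[0] = 1, a[1] = 21, a[2] = 25, a[3] = 13, a[4] = 17, a[5] = 5, a[6] = 9, a[7] = 29, a[8] = 1.
Since a[8] = a[0] = 1, the sequence is periodic with period 8.
(198 - 0) mod 8 = 6, so a[198] = a[6] = 9.

9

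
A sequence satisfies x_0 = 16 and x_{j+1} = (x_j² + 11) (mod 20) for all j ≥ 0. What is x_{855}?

We have x_0 = 16; x_1 = 7; x_2 = 0; x_3 = 11; x_4 = 12; x_5 = 15; x_6 = 16.
The sequence repeats with period 6.
(855 - 0) mod 6 = 3, so x_{855} = x_3 = 11.

11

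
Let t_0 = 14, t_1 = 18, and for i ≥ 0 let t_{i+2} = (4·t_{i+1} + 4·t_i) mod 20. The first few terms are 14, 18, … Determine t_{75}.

4

t_0 = 14; t_1 = 18; t_2 = 8; t_3 = 4; t_4 = 8; t_5 = 8; t_6 = 4.
Since (t_5, t_6) = (t_2, t_3) = (8, 4) (two consecutive terms determine the rest), the sequence is eventually periodic: after a pre-period of length 2 it cycles with period 3.
For i ≥ 2, t_i depends only on (i - 2) mod 3. (75 - 2) mod 3 = 1, so t_{75} = t_3 = 4.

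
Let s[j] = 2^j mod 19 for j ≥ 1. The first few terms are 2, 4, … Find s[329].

s[1] = 2, s[2] = 4, s[3] = 8, s[4] = 16, s[5] = 13, s[6] = 7, s[7] = 14, s[8] = 9, s[9] = 18, s[10] = 17, s[11] = 15, s[12] = 11, s[13] = 3, s[14] = 6, s[15] = 12, s[16] = 5, s[17] = 10, s[18] = 1, s[19] = 2.
The sequence repeats with period 18.
So s[329] = s[1 + ((329-1) mod 18)] = s[5] = 13.

13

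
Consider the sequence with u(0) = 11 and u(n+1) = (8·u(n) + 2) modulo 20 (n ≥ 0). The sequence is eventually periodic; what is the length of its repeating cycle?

Listing terms: u(0) = 11,  u(1) = 10,  u(2) = 2,  u(3) = 18,  u(4) = 6,  u(5) = 10.
Since u(5) = u(1) = 10, the sequence is eventually periodic: after a pre-period of length 1 it cycles with period 4.

4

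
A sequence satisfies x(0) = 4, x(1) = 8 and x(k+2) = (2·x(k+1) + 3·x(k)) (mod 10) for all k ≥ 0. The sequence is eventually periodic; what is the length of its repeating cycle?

4

We have x(0) = 4, x(1) = 8, x(2) = 8, x(3) = 0, x(4) = 4, x(5) = 8.
The sequence repeats with period 4.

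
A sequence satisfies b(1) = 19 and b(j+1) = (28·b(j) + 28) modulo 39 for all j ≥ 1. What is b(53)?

35

We have b(1) = 19; b(2) = 14; b(3) = 30; b(4) = 10; b(5) = 35; b(6) = 33; b(7) = 16; b(8) = 8; b(9) = 18; b(10) = 25; b(11) = 26; b(12) = 15; b(13) = 19.
The sequence repeats with period 12.
(53 - 1) mod 12 = 4, so b(53) = b(5) = 35.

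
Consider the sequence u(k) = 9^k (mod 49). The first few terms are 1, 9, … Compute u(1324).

9

Listing terms: u(0) = 1, u(1) = 9, u(2) = 32, u(3) = 43, u(4) = 44, u(5) = 4, u(6) = 36, u(7) = 30, u(8) = 25, u(9) = 29, u(10) = 16, u(11) = 46, u(12) = 22, u(13) = 2, u(14) = 18, u(15) = 15, u(16) = 37, u(17) = 39, u(18) = 8, u(19) = 23, u(20) = 11, u(21) = 1.
Since u(21) = u(0) = 1, the sequence is periodic with period 21.
(1324 - 0) mod 21 = 1, so u(1324) = u(1) = 9.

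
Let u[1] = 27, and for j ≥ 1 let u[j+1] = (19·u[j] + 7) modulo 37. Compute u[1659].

8

We have u[1] = 27; u[2] = 2; u[3] = 8; u[4] = 11; u[5] = 31; u[6] = 4; u[7] = 9; u[8] = 30; u[9] = 22; u[10] = 18; u[11] = 16; u[12] = 15; u[13] = 33; u[14] = 5; u[15] = 28; u[16] = 21; u[17] = 36; u[18] = 25; u[19] = 1; u[20] = 26; u[21] = 20; u[22] = 17; u[23] = 34; u[24] = 24; u[25] = 19; u[26] = 35; u[27] = 6; u[28] = 10; u[29] = 12; u[30] = 13; u[31] = 32; u[32] = 23; u[33] = 0; u[34] = 7; u[35] = 29; u[36] = 3; u[37] = 27.
The sequence repeats with period 36.
So u[1659] = u[1 + ((1659-1) mod 36)] = u[3] = 8.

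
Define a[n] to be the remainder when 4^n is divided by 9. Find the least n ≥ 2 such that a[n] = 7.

2

a[1] = 4,  a[2] = 7,  a[3] = 1,  a[4] = 4.
Since a[4] = a[1] = 4, the sequence is periodic with period 3.
The value 7 first appears (with n ≥ 2) at a[2].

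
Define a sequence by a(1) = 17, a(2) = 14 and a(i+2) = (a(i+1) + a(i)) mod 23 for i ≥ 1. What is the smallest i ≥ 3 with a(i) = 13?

7

We have a(1) = 17,  a(2) = 14,  a(3) = 8,  a(4) = 22,  a(5) = 7,  a(6) = 6,  a(7) = 13,  a(8) = 19,  a(9) = 9,  a(10) = 5,  a(11) = 14,  a(12) = 19,  a(13) = 10,  a(14) = 6,  a(15) = 16,  a(16) = 22,  a(17) = 15,  a(18) = 14,  a(19) = 6,  a(20) = 20,  a(21) = 3,  a(22) = 0,  a(23) = 3,  a(24) = 3,  a(25) = 6,  a(26) = 9,  a(27) = 15,  a(28) = 1,  a(29) = 16,  a(30) = 17,  a(31) = 10,  a(32) = 4,  a(33) = 14,  a(34) = 18,  a(35) = 9,  a(36) = 4,  a(37) = 13,  a(38) = 17,  a(39) = 7,  a(40) = 1,  a(41) = 8,  a(42) = 9,  a(43) = 17,  a(44) = 3,  a(45) = 20,  a(46) = 0,  a(47) = 20,  a(48) = 20,  a(49) = 17,  a(50) = 14.
Since (a(49), a(50)) = (a(1), a(2)) = (17, 14) (two consecutive terms determine the rest), the sequence is periodic with period 48.
The value 13 first appears (with i ≥ 3) at a(7).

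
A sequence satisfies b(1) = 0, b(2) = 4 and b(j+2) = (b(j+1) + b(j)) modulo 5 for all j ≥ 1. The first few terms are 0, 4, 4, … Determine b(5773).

Computing terms: b(1) = 0; b(2) = 4; b(3) = 4; b(4) = 3; b(5) = 2; b(6) = 0; b(7) = 2; b(8) = 2; b(9) = 4; b(10) = 1; b(11) = 0; b(12) = 1; b(13) = 1; b(14) = 2; b(15) = 3; b(16) = 0; b(17) = 3; b(18) = 3; b(19) = 1; b(20) = 4; b(21) = 0; b(22) = 4.
The sequence repeats with period 20.
(5773 - 1) mod 20 = 12, so b(5773) = b(13) = 1.

1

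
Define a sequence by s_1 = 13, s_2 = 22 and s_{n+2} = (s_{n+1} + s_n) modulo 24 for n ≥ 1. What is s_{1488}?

9

Listing terms: s_1 = 13, s_2 = 22, s_3 = 11, s_4 = 9, s_5 = 20, s_6 = 5, s_7 = 1, s_8 = 6, s_9 = 7, s_{10} = 13, s_{11} = 20, s_{12} = 9, s_{13} = 5, s_{14} = 14, s_{15} = 19, s_{16} = 9, s_{17} = 4, s_{18} = 13, s_{19} = 17, s_{20} = 6, s_{21} = 23, s_{22} = 5, s_{23} = 4, s_{24} = 9, s_{25} = 13, s_{26} = 22.
The sequence repeats with period 24.
(1488 - 1) mod 24 = 23, so s_{1488} = s_{24} = 9.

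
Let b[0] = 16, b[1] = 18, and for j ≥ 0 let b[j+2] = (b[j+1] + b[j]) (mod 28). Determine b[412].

26

Computing terms: b[0] = 16; b[1] = 18; b[2] = 6; b[3] = 24; b[4] = 2; b[5] = 26; b[6] = 0; b[7] = 26; b[8] = 26; b[9] = 24; b[10] = 22; b[11] = 18; b[12] = 12; b[13] = 2; b[14] = 14; b[15] = 16; b[16] = 2; b[17] = 18; b[18] = 20; b[19] = 10; b[20] = 2; b[21] = 12; b[22] = 14; b[23] = 26; b[24] = 12; b[25] = 10; b[26] = 22; b[27] = 4; b[28] = 26; b[29] = 2; b[30] = 0; b[31] = 2; b[32] = 2; b[33] = 4; b[34] = 6; b[35] = 10; b[36] = 16; b[37] = 26; b[38] = 14; b[39] = 12; b[40] = 26; b[41] = 10; b[42] = 8; b[43] = 18; b[44] = 26; b[45] = 16; b[46] = 14; b[47] = 2; b[48] = 16; b[49] = 18.
Since (b[48], b[49]) = (b[0], b[1]) = (16, 18) (two consecutive terms determine the rest), the sequence is periodic with period 48.
So b[412] = b[0 + ((412-0) mod 48)] = b[28] = 26.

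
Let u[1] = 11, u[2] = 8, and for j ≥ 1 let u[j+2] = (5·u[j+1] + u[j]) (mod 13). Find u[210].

8

u[1] = 11,  u[2] = 8,  u[3] = 12,  u[4] = 3,  u[5] = 1,  u[6] = 8,  u[7] = 2,  u[8] = 5,  u[9] = 1,  u[10] = 10,  u[11] = 12,  u[12] = 5,  u[13] = 11,  u[14] = 8.
The sequence repeats with period 12.
So u[210] = u[1 + ((210-1) mod 12)] = u[6] = 8.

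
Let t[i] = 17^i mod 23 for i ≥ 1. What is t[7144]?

Computing terms: t[1] = 17; t[2] = 13; t[3] = 14; t[4] = 8; t[5] = 21; t[6] = 12; t[7] = 20; t[8] = 18; t[9] = 7; t[10] = 4; t[11] = 22; t[12] = 6; t[13] = 10; t[14] = 9; t[15] = 15; t[16] = 2; t[17] = 11; t[18] = 3; t[19] = 5; t[20] = 16; t[21] = 19; t[22] = 1; t[23] = 17.
Since t[23] = t[1] = 17, the sequence is periodic with period 22.
So t[7144] = t[1 + ((7144-1) mod 22)] = t[16] = 2.

2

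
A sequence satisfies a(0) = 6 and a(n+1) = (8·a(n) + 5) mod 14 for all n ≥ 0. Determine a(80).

7

Listing terms: a(0) = 6, a(1) = 11, a(2) = 9, a(3) = 7, a(4) = 5, a(5) = 3, a(6) = 1, a(7) = 13, a(8) = 11.
Since a(8) = a(1) = 11, the sequence is eventually periodic: after a pre-period of length 1 it cycles with period 7.
For n ≥ 1, a(n) depends only on (n - 1) mod 7. (80 - 1) mod 7 = 2, so a(80) = a(3) = 7.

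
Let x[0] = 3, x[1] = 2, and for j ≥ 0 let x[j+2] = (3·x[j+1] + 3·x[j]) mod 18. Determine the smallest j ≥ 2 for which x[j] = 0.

4

Listing terms: x[0] = 3; x[1] = 2; x[2] = 15; x[3] = 15; x[4] = 0; x[5] = 9; x[6] = 9; x[7] = 0; x[8] = 9.
Since (x[7], x[8]) = (x[4], x[5]) = (0, 9) (two consecutive terms determine the rest), the sequence is eventually periodic: after a pre-period of length 4 it cycles with period 3.
The value 0 first appears (with j ≥ 2) at x[4].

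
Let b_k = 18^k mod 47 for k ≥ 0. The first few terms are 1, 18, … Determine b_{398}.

Listing terms: b_0 = 1; b_1 = 18; b_2 = 42; b_3 = 4; b_4 = 25; b_5 = 27; b_6 = 16; b_7 = 6; b_8 = 14; b_9 = 17; b_{10} = 24; b_{11} = 9; b_{12} = 21; b_{13} = 2; b_{14} = 36; b_{15} = 37; b_{16} = 8; b_{17} = 3; b_{18} = 7; b_{19} = 32; b_{20} = 12; b_{21} = 28; b_{22} = 34; b_{23} = 1.
Since b_{23} = b_0 = 1, the sequence is periodic with period 23.
So b_{398} = b_{0 + ((398-0) mod 23)} = b_7 = 6.

6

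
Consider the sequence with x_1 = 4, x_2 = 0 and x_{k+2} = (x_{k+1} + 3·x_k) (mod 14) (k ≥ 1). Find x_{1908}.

6

Listing terms: x_1 = 4,  x_2 = 0,  x_3 = 12,  x_4 = 12,  x_5 = 6,  x_6 = 0,  x_7 = 4,  x_8 = 4,  x_9 = 2,  x_{10} = 0,  x_{11} = 6,  x_{12} = 6,  x_{13} = 10,  x_{14} = 0,  x_{15} = 2,  x_{16} = 2,  x_{17} = 8,  x_{18} = 0,  x_{19} = 10,  x_{20} = 10,  x_{21} = 12,  x_{22} = 0,  x_{23} = 8,  x_{24} = 8,  x_{25} = 4,  x_{26} = 0.
The sequence repeats with period 24.
So x_{1908} = x_{1 + ((1908-1) mod 24)} = x_{12} = 6.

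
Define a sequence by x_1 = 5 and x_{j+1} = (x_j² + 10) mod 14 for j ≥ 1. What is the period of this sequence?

Computing terms: x_1 = 5,  x_2 = 7,  x_3 = 3,  x_4 = 5.
The sequence repeats with period 3.

3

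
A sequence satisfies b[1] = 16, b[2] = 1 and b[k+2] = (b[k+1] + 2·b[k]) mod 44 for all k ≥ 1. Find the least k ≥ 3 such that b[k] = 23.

Computing terms: b[1] = 16; b[2] = 1; b[3] = 33; b[4] = 35; b[5] = 13; b[6] = 39; b[7] = 21; b[8] = 11; b[9] = 9; b[10] = 31; b[11] = 5; b[12] = 23; b[13] = 33; b[14] = 35.
Since (b[13], b[14]) = (b[3], b[4]) = (33, 35) (two consecutive terms determine the rest), the sequence is eventually periodic: after a pre-period of length 2 it cycles with period 10.
The value 23 first appears (with k ≥ 3) at b[12].

12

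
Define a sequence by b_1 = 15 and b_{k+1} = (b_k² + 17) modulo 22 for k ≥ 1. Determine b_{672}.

0

b_1 = 15, b_2 = 0, b_3 = 17, b_4 = 20, b_5 = 21, b_6 = 18, b_7 = 11, b_8 = 6, b_9 = 9, b_{10} = 10, b_{11} = 7, b_{12} = 0.
Since b_{12} = b_2 = 0, the sequence is eventually periodic: after a pre-period of length 1 it cycles with period 10.
For k ≥ 2, b_k depends only on (k - 2) mod 10. (672 - 2) mod 10 = 0, so b_{672} = b_2 = 0.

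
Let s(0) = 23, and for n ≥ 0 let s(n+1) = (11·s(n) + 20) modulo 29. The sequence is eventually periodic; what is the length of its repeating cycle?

28

We have s(0) = 23, s(1) = 12, s(2) = 7, s(3) = 10, s(4) = 14, s(5) = 0, s(6) = 20, s(7) = 8, s(8) = 21, s(9) = 19, s(10) = 26, s(11) = 16, s(12) = 22, s(13) = 1, s(14) = 2, s(15) = 13, s(16) = 18, s(17) = 15, s(18) = 11, s(19) = 25, s(20) = 5, s(21) = 17, s(22) = 4, s(23) = 6, s(24) = 28, s(25) = 9, s(26) = 3, s(27) = 24, s(28) = 23.
Since s(28) = s(0) = 23, the sequence is periodic with period 28.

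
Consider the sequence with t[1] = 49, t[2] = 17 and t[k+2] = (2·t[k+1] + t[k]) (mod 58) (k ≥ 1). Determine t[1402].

We have t[1] = 49; t[2] = 17; t[3] = 25; t[4] = 9; t[5] = 43; t[6] = 37; t[7] = 1; t[8] = 39; t[9] = 21; t[10] = 23; t[11] = 9; t[12] = 41; t[13] = 33; t[14] = 49; t[15] = 15; t[16] = 21; t[17] = 57; t[18] = 19; t[19] = 37; t[20] = 35; t[21] = 49; t[22] = 17.
The sequence repeats with period 20.
So t[1402] = t[1 + ((1402-1) mod 20)] = t[2] = 17.

17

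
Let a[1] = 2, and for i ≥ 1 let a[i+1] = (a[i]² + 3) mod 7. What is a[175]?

Listing terms: a[1] = 2; a[2] = 0; a[3] = 3; a[4] = 5; a[5] = 0.
Since a[5] = a[2] = 0, the sequence is eventually periodic: after a pre-period of length 1 it cycles with period 3.
For i ≥ 2, a[i] depends only on (i - 2) mod 3. (175 - 2) mod 3 = 2, so a[175] = a[4] = 5.

5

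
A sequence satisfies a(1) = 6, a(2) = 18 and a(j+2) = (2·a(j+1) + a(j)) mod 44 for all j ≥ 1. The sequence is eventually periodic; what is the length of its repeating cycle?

24

Listing terms: a(1) = 6, a(2) = 18, a(3) = 42, a(4) = 14, a(5) = 26, a(6) = 22, a(7) = 26, a(8) = 30, a(9) = 42, a(10) = 26, a(11) = 6, a(12) = 38, a(13) = 38, a(14) = 26, a(15) = 2, a(16) = 30, a(17) = 18, a(18) = 22, a(19) = 18, a(20) = 14, a(21) = 2, a(22) = 18, a(23) = 38, a(24) = 6, a(25) = 6, a(26) = 18.
Since (a(25), a(26)) = (a(1), a(2)) = (6, 18) (two consecutive terms determine the rest), the sequence is periodic with period 24.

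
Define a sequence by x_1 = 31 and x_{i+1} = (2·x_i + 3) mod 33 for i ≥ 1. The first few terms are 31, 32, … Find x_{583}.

1

x_1 = 31; x_2 = 32; x_3 = 1; x_4 = 5; x_5 = 13; x_6 = 29; x_7 = 28; x_8 = 26; x_9 = 22; x_{10} = 14; x_{11} = 31.
The sequence repeats with period 10.
So x_{583} = x_{1 + ((583-1) mod 10)} = x_3 = 1.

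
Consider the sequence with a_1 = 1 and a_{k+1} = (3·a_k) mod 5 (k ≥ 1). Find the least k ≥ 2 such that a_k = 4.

3

We have a_1 = 1,  a_2 = 3,  a_3 = 4,  a_4 = 2,  a_5 = 1.
Since a_5 = a_1 = 1, the sequence is periodic with period 4.
The value 4 first appears (with k ≥ 2) at a_3.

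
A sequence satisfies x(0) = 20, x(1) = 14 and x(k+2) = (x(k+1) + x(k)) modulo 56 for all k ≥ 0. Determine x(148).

26

Computing terms: x(0) = 20,  x(1) = 14,  x(2) = 34,  x(3) = 48,  x(4) = 26,  x(5) = 18,  x(6) = 44,  x(7) = 6,  x(8) = 50,  x(9) = 0,  x(10) = 50,  x(11) = 50,  x(12) = 44,  x(13) = 38,  x(14) = 26,  x(15) = 8,  x(16) = 34,  x(17) = 42,  x(18) = 20,  x(19) = 6,  x(20) = 26,  x(21) = 32,  x(22) = 2,  x(23) = 34,  x(24) = 36,  x(25) = 14,  x(26) = 50,  x(27) = 8,  x(28) = 2,  x(29) = 10,  x(30) = 12,  x(31) = 22,  x(32) = 34,  x(33) = 0,  x(34) = 34,  x(35) = 34,  x(36) = 12,  x(37) = 46,  x(38) = 2,  x(39) = 48,  x(40) = 50,  x(41) = 42,  x(42) = 36,  x(43) = 22,  x(44) = 2,  x(45) = 24,  x(46) = 26,  x(47) = 50,  x(48) = 20,  x(49) = 14.
The sequence repeats with period 48.
(148 - 0) mod 48 = 4, so x(148) = x(4) = 26.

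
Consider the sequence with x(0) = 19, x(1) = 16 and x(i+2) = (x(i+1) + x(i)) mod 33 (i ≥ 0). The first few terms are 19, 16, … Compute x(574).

We have x(0) = 19,  x(1) = 16,  x(2) = 2,  x(3) = 18,  x(4) = 20,  x(5) = 5,  x(6) = 25,  x(7) = 30,  x(8) = 22,  x(9) = 19,  x(10) = 8,  x(11) = 27,  x(12) = 2,  x(13) = 29,  x(14) = 31,  x(15) = 27,  x(16) = 25,  x(17) = 19,  x(18) = 11,  x(19) = 30,  x(20) = 8,  x(21) = 5,  x(22) = 13,  x(23) = 18,  x(24) = 31,  x(25) = 16,  x(26) = 14,  x(27) = 30,  x(28) = 11,  x(29) = 8,  x(30) = 19,  x(31) = 27,  x(32) = 13,  x(33) = 7,  x(34) = 20,  x(35) = 27,  x(36) = 14,  x(37) = 8,  x(38) = 22,  x(39) = 30,  x(40) = 19,  x(41) = 16.
Since (x(40), x(41)) = (x(0), x(1)) = (19, 16) (two consecutive terms determine the rest), the sequence is periodic with period 40.
(574 - 0) mod 40 = 14, so x(574) = x(14) = 31.

31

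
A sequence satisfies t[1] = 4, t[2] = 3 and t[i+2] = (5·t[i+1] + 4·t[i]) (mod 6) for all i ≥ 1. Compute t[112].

1

We have t[1] = 4; t[2] = 3; t[3] = 1; t[4] = 5; t[5] = 5; t[6] = 3; t[7] = 5; t[8] = 1; t[9] = 1; t[10] = 3; t[11] = 1.
Since (t[10], t[11]) = (t[2], t[3]) = (3, 1) (two consecutive terms determine the rest), the sequence is eventually periodic: after a pre-period of length 1 it cycles with period 8.
For i ≥ 2, t[i] depends only on (i - 2) mod 8. (112 - 2) mod 8 = 6, so t[112] = t[8] = 1.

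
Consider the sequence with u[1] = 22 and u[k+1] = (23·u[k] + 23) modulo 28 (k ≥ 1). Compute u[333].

We have u[1] = 22, u[2] = 25, u[3] = 10, u[4] = 1, u[5] = 18, u[6] = 17, u[7] = 22.
The sequence repeats with period 6.
So u[333] = u[1 + ((333-1) mod 6)] = u[3] = 10.

10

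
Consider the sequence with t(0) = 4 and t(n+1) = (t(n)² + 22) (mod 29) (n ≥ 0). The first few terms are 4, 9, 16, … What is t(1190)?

Computing terms: t(0) = 4, t(1) = 9, t(2) = 16, t(3) = 17, t(4) = 21, t(5) = 28, t(6) = 23, t(7) = 0, t(8) = 22, t(9) = 13, t(10) = 17.
Since t(10) = t(3) = 17, the sequence is eventually periodic: after a pre-period of length 3 it cycles with period 7.
For n ≥ 3, t(n) depends only on (n - 3) mod 7. (1190 - 3) mod 7 = 4, so t(1190) = t(7) = 0.

0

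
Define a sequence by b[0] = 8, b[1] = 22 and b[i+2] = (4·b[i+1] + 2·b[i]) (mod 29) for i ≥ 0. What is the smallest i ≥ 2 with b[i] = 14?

26

We have b[0] = 8; b[1] = 22; b[2] = 17; b[3] = 25; b[4] = 18; b[5] = 6; b[6] = 2; b[7] = 20; b[8] = 26; b[9] = 28; b[10] = 19; b[11] = 16; b[12] = 15; b[13] = 5; b[14] = 21; b[15] = 7; b[16] = 12; b[17] = 4; b[18] = 11; b[19] = 23; b[20] = 27; b[21] = 9; b[22] = 3; b[23] = 1; b[24] = 10; b[25] = 13; b[26] = 14; b[27] = 24; b[28] = 8; b[29] = 22.
Since (b[28], b[29]) = (b[0], b[1]) = (8, 22) (two consecutive terms determine the rest), the sequence is periodic with period 28.
The value 14 first appears (with i ≥ 2) at b[26].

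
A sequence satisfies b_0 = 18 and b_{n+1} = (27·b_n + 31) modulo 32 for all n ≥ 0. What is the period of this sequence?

Computing terms: b_0 = 18; b_1 = 5; b_2 = 6; b_3 = 1; b_4 = 26; b_5 = 29; b_6 = 14; b_7 = 25; b_8 = 2; b_9 = 21; b_{10} = 22; b_{11} = 17; b_{12} = 10; b_{13} = 13; b_{14} = 30; b_{15} = 9; b_{16} = 18.
Since b_{16} = b_0 = 18, the sequence is periodic with period 16.

16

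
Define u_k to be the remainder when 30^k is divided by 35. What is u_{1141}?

30

Computing terms: u_1 = 30,  u_2 = 25,  u_3 = 15,  u_4 = 30.
The sequence repeats with period 3.
So u_{1141} = u_{1 + ((1141-1) mod 3)} = u_1 = 30.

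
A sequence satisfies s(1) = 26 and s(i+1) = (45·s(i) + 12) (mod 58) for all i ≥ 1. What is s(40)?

8

Computing terms: s(1) = 26,  s(2) = 22,  s(3) = 16,  s(4) = 36,  s(5) = 8,  s(6) = 24,  s(7) = 48,  s(8) = 26.
The sequence repeats with period 7.
(40 - 1) mod 7 = 4, so s(40) = s(5) = 8.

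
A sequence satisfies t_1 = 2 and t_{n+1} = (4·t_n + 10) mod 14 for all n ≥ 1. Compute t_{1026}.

We have t_1 = 2, t_2 = 4, t_3 = 12, t_4 = 2.
The sequence repeats with period 3.
So t_{1026} = t_{1 + ((1026-1) mod 3)} = t_3 = 12.

12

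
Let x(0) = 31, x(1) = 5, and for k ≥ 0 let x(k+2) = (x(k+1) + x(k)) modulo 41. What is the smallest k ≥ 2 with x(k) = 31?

We have x(0) = 31, x(1) = 5, x(2) = 36, x(3) = 0, x(4) = 36, x(5) = 36, x(6) = 31, x(7) = 26, x(8) = 16, x(9) = 1, x(10) = 17, x(11) = 18, x(12) = 35, x(13) = 12, x(14) = 6, x(15) = 18, x(16) = 24, x(17) = 1, x(18) = 25, x(19) = 26, x(20) = 10, x(21) = 36, x(22) = 5, x(23) = 0, x(24) = 5, x(25) = 5, x(26) = 10, x(27) = 15, x(28) = 25, x(29) = 40, x(30) = 24, x(31) = 23, x(32) = 6, x(33) = 29, x(34) = 35, x(35) = 23, x(36) = 17, x(37) = 40, x(38) = 16, x(39) = 15, x(40) = 31, x(41) = 5.
Since (x(40), x(41)) = (x(0), x(1)) = (31, 5) (two consecutive terms determine the rest), the sequence is periodic with period 40.
The value 31 first appears (with k ≥ 2) at x(6).

6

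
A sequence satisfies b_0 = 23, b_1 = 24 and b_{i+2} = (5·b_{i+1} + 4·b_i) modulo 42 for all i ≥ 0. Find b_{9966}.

16

Computing terms: b_0 = 23,  b_1 = 24,  b_2 = 2,  b_3 = 22,  b_4 = 34,  b_5 = 6,  b_6 = 40,  b_7 = 14,  b_8 = 20,  b_9 = 30,  b_{10} = 20,  b_{11} = 10,  b_{12} = 4,  b_{13} = 18,  b_{14} = 22,  b_{15} = 14,  b_{16} = 32,  b_{17} = 6,  b_{18} = 32,  b_{19} = 16,  b_{20} = 40,  b_{21} = 12,  b_{22} = 10,  b_{23} = 14,  b_{24} = 26,  b_{25} = 18,  b_{26} = 26,  b_{27} = 34,  b_{28} = 22,  b_{29} = 36,  b_{30} = 16,  b_{31} = 14,  b_{32} = 8,  b_{33} = 12,  b_{34} = 8,  b_{35} = 4,  b_{36} = 10,  b_{37} = 24,  b_{38} = 34,  b_{39} = 14,  b_{40} = 38,  b_{41} = 36,  b_{42} = 38,  b_{43} = 40,  b_{44} = 16,  b_{45} = 30,  b_{46} = 4,  b_{47} = 14,  b_{48} = 2,  b_{49} = 24,  b_{50} = 2.
Since (b_{49}, b_{50}) = (b_1, b_2) = (24, 2) (two consecutive terms determine the rest), the sequence is eventually periodic: after a pre-period of length 1 it cycles with period 48.
For i ≥ 1, b_i depends only on (i - 1) mod 48. (9966 - 1) mod 48 = 29, so b_{9966} = b_{30} = 16.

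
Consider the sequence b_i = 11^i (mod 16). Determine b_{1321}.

11

b_1 = 11; b_2 = 9; b_3 = 3; b_4 = 1; b_5 = 11.
Since b_5 = b_1 = 11, the sequence is periodic with period 4.
So b_{1321} = b_{1 + ((1321-1) mod 4)} = b_1 = 11.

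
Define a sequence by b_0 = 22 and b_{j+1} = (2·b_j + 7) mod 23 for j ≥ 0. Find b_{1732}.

1

Computing terms: b_0 = 22; b_1 = 5; b_2 = 17; b_3 = 18; b_4 = 20; b_5 = 1; b_6 = 9; b_7 = 2; b_8 = 11; b_9 = 6; b_{10} = 19; b_{11} = 22.
The sequence repeats with period 11.
So b_{1732} = b_{0 + ((1732-0) mod 11)} = b_5 = 1.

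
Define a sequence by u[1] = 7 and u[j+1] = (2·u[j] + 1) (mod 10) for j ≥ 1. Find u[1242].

5

We have u[1] = 7,  u[2] = 5,  u[3] = 1,  u[4] = 3,  u[5] = 7.
Since u[5] = u[1] = 7, the sequence is periodic with period 4.
(1242 - 1) mod 4 = 1, so u[1242] = u[2] = 5.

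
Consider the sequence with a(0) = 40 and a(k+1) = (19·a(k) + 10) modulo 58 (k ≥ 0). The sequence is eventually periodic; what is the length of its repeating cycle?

a(0) = 40,  a(1) = 16,  a(2) = 24,  a(3) = 2,  a(4) = 48,  a(5) = 52,  a(6) = 12,  a(7) = 6,  a(8) = 8,  a(9) = 46,  a(10) = 14,  a(11) = 44,  a(12) = 34,  a(13) = 18,  a(14) = 4,  a(15) = 28,  a(16) = 20,  a(17) = 42,  a(18) = 54,  a(19) = 50,  a(20) = 32,  a(21) = 38,  a(22) = 36,  a(23) = 56,  a(24) = 30,  a(25) = 0,  a(26) = 10,  a(27) = 26,  a(28) = 40.
Since a(28) = a(0) = 40, the sequence is periodic with period 28.

28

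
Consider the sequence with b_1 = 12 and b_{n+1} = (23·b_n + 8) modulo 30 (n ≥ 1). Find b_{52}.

8

Listing terms: b_1 = 12,  b_2 = 14,  b_3 = 0,  b_4 = 8,  b_5 = 12.
The sequence repeats with period 4.
So b_{52} = b_{1 + ((52-1) mod 4)} = b_4 = 8.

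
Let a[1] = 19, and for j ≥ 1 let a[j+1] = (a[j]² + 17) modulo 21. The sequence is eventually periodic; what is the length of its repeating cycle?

Listing terms: a[1] = 19, a[2] = 0, a[3] = 17, a[4] = 12, a[5] = 14, a[6] = 3, a[7] = 5, a[8] = 0.
Since a[8] = a[2] = 0, the sequence is eventually periodic: after a pre-period of length 1 it cycles with period 6.

6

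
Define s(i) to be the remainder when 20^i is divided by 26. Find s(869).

24

Computing terms: s(1) = 20, s(2) = 10, s(3) = 18, s(4) = 22, s(5) = 24, s(6) = 12, s(7) = 6, s(8) = 16, s(9) = 8, s(10) = 4, s(11) = 2, s(12) = 14, s(13) = 20.
The sequence repeats with period 12.
So s(869) = s(1 + ((869-1) mod 12)) = s(5) = 24.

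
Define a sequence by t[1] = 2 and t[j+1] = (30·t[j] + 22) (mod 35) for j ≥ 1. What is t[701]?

12

Computing terms: t[1] = 2; t[2] = 12; t[3] = 32; t[4] = 2.
The sequence repeats with period 3.
So t[701] = t[1 + ((701-1) mod 3)] = t[2] = 12.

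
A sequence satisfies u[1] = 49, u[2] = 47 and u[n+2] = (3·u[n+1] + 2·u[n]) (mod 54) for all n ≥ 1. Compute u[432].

31

We have u[1] = 49,  u[2] = 47,  u[3] = 23,  u[4] = 1,  u[5] = 49,  u[6] = 41,  u[7] = 5,  u[8] = 43,  u[9] = 31,  u[10] = 17,  u[11] = 5,  u[12] = 49,  u[13] = 49,  u[14] = 29,  u[15] = 23,  u[16] = 19,  u[17] = 49,  u[18] = 23,  u[19] = 5,  u[20] = 7,  u[21] = 31,  u[22] = 53,  u[23] = 5,  u[24] = 13,  u[25] = 49,  u[26] = 11,  u[27] = 23,  u[28] = 37,  u[29] = 49,  u[30] = 5,  u[31] = 5,  u[32] = 25,  u[33] = 31,  u[34] = 35,  u[35] = 5,  u[36] = 31,  u[37] = 49,  u[38] = 47.
The sequence repeats with period 36.
So u[432] = u[1 + ((432-1) mod 36)] = u[36] = 31.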